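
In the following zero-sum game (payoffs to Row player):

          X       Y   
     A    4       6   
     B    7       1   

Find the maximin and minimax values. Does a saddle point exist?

Maximin = 4, Minimax = 6, Saddle: False

Work:
Row minimums: [4, 1] → maximin = 4
Column maximums: [7, 6] → minimax = 6
No saddle point (maximin ≠ minimax). Mixed strategy needed.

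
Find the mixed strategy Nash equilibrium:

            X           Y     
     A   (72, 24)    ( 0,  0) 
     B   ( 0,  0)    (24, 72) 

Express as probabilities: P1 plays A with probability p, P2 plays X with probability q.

p = 0.75, q = 0.25

Work:
Find probabilities that make opponent indifferent:
P2 chooses q to make P1 indifferent between A and B
P1 chooses p to make P2 indifferent between X and Y
Mixed NE: P1 plays (A: 0.75, B: 0.25), P2 plays (X: 0.25, Y: 0.75)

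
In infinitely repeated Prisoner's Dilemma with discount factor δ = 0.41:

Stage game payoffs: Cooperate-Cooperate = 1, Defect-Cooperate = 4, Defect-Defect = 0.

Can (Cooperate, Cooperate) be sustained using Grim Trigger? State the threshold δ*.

δ* = 0.75; since δ = 0.41 < 0.75, cooperation cannot be sustained

Work:
For Grim Trigger:
Cooperate forever: 1/(1-δ)
Defect then punished: 4 + 0·δ/(1-δ)
Need: 1/(1-δ) ≥ 4 + 0·δ/(1-δ)
Solving: δ ≥ (T-R)/(T-P) = (4-1)/(4-0) = 0.75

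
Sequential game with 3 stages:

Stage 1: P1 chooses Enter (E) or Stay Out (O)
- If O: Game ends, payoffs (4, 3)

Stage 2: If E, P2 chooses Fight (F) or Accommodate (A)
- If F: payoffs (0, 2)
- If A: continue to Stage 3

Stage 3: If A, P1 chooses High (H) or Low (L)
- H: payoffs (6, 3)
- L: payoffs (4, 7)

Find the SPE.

SPE: (E, A, H); Outcome (6, 3)

Work:
Stage 3: P1 chooses H (6 vs 4)
Stage 2: P2: F->2, A->3 (anticipating H). Choose A
Stage 1: P1: O->4, E->6 (anticipating A, H). Choose E
SPE path: E -> A -> H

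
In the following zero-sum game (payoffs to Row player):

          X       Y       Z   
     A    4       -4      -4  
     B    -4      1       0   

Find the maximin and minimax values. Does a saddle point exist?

Maximin = -4, Minimax = 0, Saddle: False

Work:
Row minimums: [-4, -4] → maximin = -4
Column maximums: [4, 1, 0] → minimax = 0
No saddle point (maximin ≠ minimax). Mixed strategy needed.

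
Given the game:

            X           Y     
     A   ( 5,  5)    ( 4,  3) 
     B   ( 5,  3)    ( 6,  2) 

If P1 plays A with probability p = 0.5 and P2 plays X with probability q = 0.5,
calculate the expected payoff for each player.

E[P1] = 5.0, E[P2] = 3.25

Work:
E[P1] = p·q·π₁(A,X) + p·(1-q)·π₁(A,Y) + (1-p)·q·π₁(B,X) + (1-p)·(1-q)·π₁(B,Y)
= 0.5·0.5·5 + 0.5·0.5·4 + 0.5·0.5·5 + 0.5·0.5·6
= 5.0

E[P2] = 3.25 (similar calculation)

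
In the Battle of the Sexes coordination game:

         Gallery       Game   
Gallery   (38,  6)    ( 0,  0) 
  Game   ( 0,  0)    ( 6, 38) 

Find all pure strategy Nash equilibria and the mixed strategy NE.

Pure NE: (Gallery, Gallery) and (Game, Game); Mixed NE: p = 0.8636, q = 0.1364

Work:
Check pure NE:
(Gallery, Gallery): (38, 6) - no unilateral deviation beneficial
(Game, Game): (6, 38) - no unilateral deviation beneficial
Mixed NE: P1 plays Gallery with p = 0.8636, P2 plays Gallery with q = 0.1364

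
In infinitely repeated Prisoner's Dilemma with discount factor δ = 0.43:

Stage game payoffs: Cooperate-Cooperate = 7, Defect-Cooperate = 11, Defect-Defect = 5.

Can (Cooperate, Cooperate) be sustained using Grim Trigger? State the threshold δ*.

δ* = 0.6667; since δ = 0.43 < 0.6667, cooperation cannot be sustained

Work:
For Grim Trigger:
Cooperate forever: 7/(1-δ)
Defect then punished: 11 + 5·δ/(1-δ)
Need: 7/(1-δ) ≥ 11 + 5·δ/(1-δ)
Solving: δ ≥ (T-R)/(T-P) = (11-7)/(11-5) = 0.6667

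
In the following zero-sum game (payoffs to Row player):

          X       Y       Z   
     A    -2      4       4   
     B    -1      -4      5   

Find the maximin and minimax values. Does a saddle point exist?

Maximin = -2, Minimax = -1, Saddle: False

Work:
Row minimums: [-2, -4] → maximin = -2
Column maximums: [-1, 4, 5] → minimax = -1
No saddle point (maximin ≠ minimax). Mixed strategy needed.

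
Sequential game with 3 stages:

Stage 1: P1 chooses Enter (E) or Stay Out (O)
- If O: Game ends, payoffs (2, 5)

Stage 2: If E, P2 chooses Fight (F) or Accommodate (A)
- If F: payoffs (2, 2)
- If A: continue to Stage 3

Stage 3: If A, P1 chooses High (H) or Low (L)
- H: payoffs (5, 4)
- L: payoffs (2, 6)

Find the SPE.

SPE: (E, A, H); Outcome (5, 4)

Work:
Stage 3: P1 chooses H (5 vs 2)
Stage 2: P2: F->2, A->4 (anticipating H). Choose A
Stage 1: P1: O->2, E->5 (anticipating A, H). Choose E
SPE path: E -> A -> H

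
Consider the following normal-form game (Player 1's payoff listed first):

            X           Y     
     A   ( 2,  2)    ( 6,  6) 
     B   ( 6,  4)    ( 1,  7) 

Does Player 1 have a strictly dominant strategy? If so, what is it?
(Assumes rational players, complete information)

No strictly dominant strategy exists for Player 1

Work:
A strategy strictly dominates another if it gives a strictly higher payoff against every opponent action. Compare each pair of P1's strategies column-by-column:
  A vs B: [2 vs 6, 6 vs 1] → A does not strictly dominate B (column X: 2 ≤ 6)
  B vs A: [6 vs 2, 1 vs 6] → B does not strictly dominate A (column Y: 1 ≤ 6)
No single strategy strictly dominates all others → no strictly dominant strategy.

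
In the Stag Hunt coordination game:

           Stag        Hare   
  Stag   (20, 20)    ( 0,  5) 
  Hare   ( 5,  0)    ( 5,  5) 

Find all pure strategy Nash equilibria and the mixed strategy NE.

Pure NE: (Stag, Stag) and (Hare, Hare); Mixed NE: p = 0.25, q = 0.25

Work:
Check pure NE:
(Stag, Stag): (20, 20) - no unilateral deviation beneficial
(Hare, Hare): (5, 5) - no unilateral deviation beneficial
Mixed NE: P1 plays Stag with p = 0.25, P2 plays Stag with q = 0.25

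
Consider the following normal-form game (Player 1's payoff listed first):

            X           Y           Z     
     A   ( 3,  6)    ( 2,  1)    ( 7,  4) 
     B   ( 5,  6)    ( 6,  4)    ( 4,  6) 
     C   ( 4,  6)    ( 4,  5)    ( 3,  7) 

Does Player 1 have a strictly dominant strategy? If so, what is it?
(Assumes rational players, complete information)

No strictly dominant strategy exists for Player 1

Work:
A strategy strictly dominates another if it gives a strictly higher payoff against every opponent action. Compare each pair of P1's strategies column-by-column:
  A vs B: [3 vs 5, 2 vs 6, 7 vs 4] → A does not strictly dominate B (column X: 3 ≤ 5)
  A vs C: [3 vs 4, 2 vs 4, 7 vs 3] → A does not strictly dominate C (column X: 3 ≤ 4)
  B vs A: [5 vs 3, 6 vs 2, 4 vs 7] → B does not strictly dominate A (column Z: 4 ≤ 7)
  B vs C: [5 vs 4, 6 vs 4, 4 vs 3] → B strictly dominates C
  C vs A: [4 vs 3, 4 vs 2, 3 vs 7] → C does not strictly dominate A (column Z: 3 ≤ 7)
  C vs B: [4 vs 5, 4 vs 6, 3 vs 4] → C does not strictly dominate B (column X: 4 ≤ 5)
No single strategy strictly dominates all others → no strictly dominant strategy.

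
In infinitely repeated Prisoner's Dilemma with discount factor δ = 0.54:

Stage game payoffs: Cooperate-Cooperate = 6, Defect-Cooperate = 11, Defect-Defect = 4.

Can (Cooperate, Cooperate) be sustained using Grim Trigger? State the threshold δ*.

δ* = 0.7143; since δ = 0.54 < 0.7143, cooperation cannot be sustained

Work:
For Grim Trigger:
Cooperate forever: 6/(1-δ)
Defect then punished: 11 + 4·δ/(1-δ)
Need: 6/(1-δ) ≥ 11 + 4·δ/(1-δ)
Solving: δ ≥ (T-R)/(T-P) = (11-6)/(11-4) = 0.7143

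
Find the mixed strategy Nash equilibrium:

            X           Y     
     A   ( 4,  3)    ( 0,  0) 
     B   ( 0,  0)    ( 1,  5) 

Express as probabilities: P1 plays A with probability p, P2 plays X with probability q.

p = 0.625, q = 0.2

Work:
Find probabilities that make opponent indifferent:
P2 chooses q to make P1 indifferent between A and B
P1 chooses p to make P2 indifferent between X and Y
Mixed NE: P1 plays (A: 0.625, B: 0.375), P2 plays (X: 0.2, Y: 0.8)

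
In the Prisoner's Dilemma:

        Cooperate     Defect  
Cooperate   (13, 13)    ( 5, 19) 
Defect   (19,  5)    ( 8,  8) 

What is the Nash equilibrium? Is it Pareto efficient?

(Defect, Defect) is NE; not Pareto efficient

Work:
Defect dominates Cooperate for both players:
If P2 cooperates: Defect (19) > Cooperate (13)
If P2 defects: Defect (8) > Cooperate (5)
NE: (Defect, Defect) with payoff (8, 8)
But (Cooperate, Cooperate) = (13, 13) Pareto dominates (8, 8)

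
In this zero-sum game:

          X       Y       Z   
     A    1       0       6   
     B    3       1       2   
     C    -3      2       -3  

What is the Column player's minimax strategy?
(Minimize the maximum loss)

Column should play Y, value = 2

Work:
Column player minimizes Row's maximum payoff:
Column X: max payoff to Row = 3
Column Y: max payoff to Row = 2
Column Z: max payoff to Row = 6
Minimum is 2, achieved by column Y.
Minimax strategy: Y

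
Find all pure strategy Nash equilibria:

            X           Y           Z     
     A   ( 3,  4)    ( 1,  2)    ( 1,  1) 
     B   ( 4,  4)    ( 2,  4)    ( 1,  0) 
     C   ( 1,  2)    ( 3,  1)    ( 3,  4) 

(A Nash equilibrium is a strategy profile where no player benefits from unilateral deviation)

Nash equilibrium: (B, X), (C, Z)

Work:
Best responses:
  P1 vs X: payoffs [3, 4, 1] → best response B (payoff 4)
  P1 vs Y: payoffs [1, 2, 3] → best response C (payoff 3)
  P1 vs Z: payoffs [1, 1, 3] → best response C (payoff 3)
  P2 vs A: payoffs [4, 2, 1] → best response X (payoff 4)
  P2 vs B: payoffs [4, 4, 0] → best response X/Y (payoff 4)
  P2 vs C: payoffs [2, 1, 4] → best response Z (payoff 4)
Mutual best responses: (B,X), (C,Z) → Nash equilibria.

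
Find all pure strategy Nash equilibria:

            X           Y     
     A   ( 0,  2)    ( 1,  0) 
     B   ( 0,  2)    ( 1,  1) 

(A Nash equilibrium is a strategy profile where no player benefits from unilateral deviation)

Nash equilibrium: (A, X), (B, X)

Work:
Best responses:
  P1 vs X: payoffs [0, 0] → best response A/B (payoff 0)
  P1 vs Y: payoffs [1, 1] → best response A/B (payoff 1)
  P2 vs A: payoffs [2, 0] → best response X (payoff 2)
  P2 vs B: payoffs [2, 1] → best response X (payoff 2)
Mutual best responses: (A,X), (B,X) → Nash equilibria.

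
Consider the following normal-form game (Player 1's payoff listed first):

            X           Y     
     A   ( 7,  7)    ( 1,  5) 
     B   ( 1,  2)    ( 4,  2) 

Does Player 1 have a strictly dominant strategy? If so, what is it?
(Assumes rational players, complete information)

No strictly dominant strategy exists for Player 1

Work:
A strategy strictly dominates another if it gives a strictly higher payoff against every opponent action. Compare each pair of P1's strategies column-by-column:
  A vs B: [7 vs 1, 1 vs 4] → A does not strictly dominate B (column Y: 1 ≤ 4)
  B vs A: [1 vs 7, 4 vs 1] → B does not strictly dominate A (column X: 1 ≤ 7)
No single strategy strictly dominates all others → no strictly dominant strategy.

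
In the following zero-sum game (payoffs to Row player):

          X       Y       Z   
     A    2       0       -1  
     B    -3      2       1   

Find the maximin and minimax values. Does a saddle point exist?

Maximin = -1, Minimax = 1, Saddle: False

Work:
Row minimums: [-1, -3] → maximin = -1
Column maximums: [2, 2, 1] → minimax = 1
No saddle point (maximin ≠ minimax). Mixed strategy needed.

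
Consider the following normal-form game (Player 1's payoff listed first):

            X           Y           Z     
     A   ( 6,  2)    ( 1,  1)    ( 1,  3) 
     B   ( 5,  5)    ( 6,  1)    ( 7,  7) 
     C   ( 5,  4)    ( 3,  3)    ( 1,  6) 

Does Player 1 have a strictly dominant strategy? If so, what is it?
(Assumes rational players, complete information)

No strictly dominant strategy exists for Player 1

Work:
A strategy strictly dominates another if it gives a strictly higher payoff against every opponent action. Compare each pair of P1's strategies column-by-column:
  A vs B: [6 vs 5, 1 vs 6, 1 vs 7] → A does not strictly dominate B (column Y: 1 ≤ 6)
  A vs C: [6 vs 5, 1 vs 3, 1 vs 1] → A does not strictly dominate C (column Y: 1 ≤ 3)
  B vs A: [5 vs 6, 6 vs 1, 7 vs 1] → B does not strictly dominate A (column X: 5 ≤ 6)
  B vs C: [5 vs 5, 6 vs 3, 7 vs 1] → B does not strictly dominate C (column X: 5 ≤ 5)
  C vs A: [5 vs 6, 3 vs 1, 1 vs 1] → C does not strictly dominate A (column X: 5 ≤ 6)
  C vs B: [5 vs 5, 3 vs 6, 1 vs 7] → C does not strictly dominate B (column X: 5 ≤ 5)
No single strategy strictly dominates all others → no strictly dominant strategy.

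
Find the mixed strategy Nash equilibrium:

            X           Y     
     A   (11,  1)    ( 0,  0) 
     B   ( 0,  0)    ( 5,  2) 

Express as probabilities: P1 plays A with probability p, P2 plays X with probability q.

p = 0.6667, q = 0.3125

Work:
Find probabilities that make opponent indifferent:
P2 chooses q to make P1 indifferent between A and B
P1 chooses p to make P2 indifferent between X and Y
Mixed NE: P1 plays (A: 0.6667, B: 0.3333), P2 plays (X: 0.3125, Y: 0.6875)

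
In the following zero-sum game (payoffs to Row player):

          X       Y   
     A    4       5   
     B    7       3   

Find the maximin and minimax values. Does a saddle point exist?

Maximin = 4, Minimax = 5, Saddle: False

Work:
Row minimums: [4, 3] → maximin = 4
Column maximums: [7, 5] → minimax = 5
No saddle point (maximin ≠ minimax). Mixed strategy needed.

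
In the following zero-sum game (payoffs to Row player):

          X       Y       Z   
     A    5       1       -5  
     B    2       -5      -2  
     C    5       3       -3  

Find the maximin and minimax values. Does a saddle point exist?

Maximin = -3, Minimax = -2, Saddle: False

Work:
Row minimums: [-5, -5, -3] → maximin = -3
Column maximums: [5, 3, -2] → minimax = -2
No saddle point (maximin ≠ minimax). Mixed strategy needed.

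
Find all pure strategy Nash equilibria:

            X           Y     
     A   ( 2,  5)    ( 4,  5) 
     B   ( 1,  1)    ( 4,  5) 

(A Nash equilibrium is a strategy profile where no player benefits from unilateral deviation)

Nash equilibrium: (A, X), (A, Y), (B, Y)

Work:
Best responses:
  P1 vs X: payoffs [2, 1] → best response A (payoff 2)
  P1 vs Y: payoffs [4, 4] → best response A/B (payoff 4)
  P2 vs A: payoffs [5, 5] → best response X/Y (payoff 5)
  P2 vs B: payoffs [1, 5] → best response Y (payoff 5)
Mutual best responses: (A,X), (A,Y), (B,Y) → Nash equilibria.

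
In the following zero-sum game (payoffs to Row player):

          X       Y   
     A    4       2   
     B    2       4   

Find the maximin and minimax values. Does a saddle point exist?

Maximin = 2, Minimax = 4, Saddle: False

Work:
Row minimums: [2, 2] → maximin = 2
Column maximums: [4, 4] → minimax = 4
No saddle point (maximin ≠ minimax). Mixed strategy needed.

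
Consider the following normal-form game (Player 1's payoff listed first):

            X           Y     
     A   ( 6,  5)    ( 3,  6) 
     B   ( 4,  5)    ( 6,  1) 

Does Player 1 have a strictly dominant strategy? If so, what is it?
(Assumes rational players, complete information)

No strictly dominant strategy exists for Player 1

Work:
A strategy strictly dominates another if it gives a strictly higher payoff against every opponent action. Compare each pair of P1's strategies column-by-column:
  A vs B: [6 vs 4, 3 vs 6] → A does not strictly dominate B (column Y: 3 ≤ 6)
  B vs A: [4 vs 6, 6 vs 3] → B does not strictly dominate A (column X: 4 ≤ 6)
No single strategy strictly dominates all others → no strictly dominant strategy.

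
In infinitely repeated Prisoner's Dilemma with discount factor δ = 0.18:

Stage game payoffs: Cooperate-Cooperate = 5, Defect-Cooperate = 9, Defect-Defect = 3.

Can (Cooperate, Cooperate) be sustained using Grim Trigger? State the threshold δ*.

δ* = 0.6667; since δ = 0.18 < 0.6667, cooperation cannot be sustained

Work:
For Grim Trigger:
Cooperate forever: 5/(1-δ)
Defect then punished: 9 + 3·δ/(1-δ)
Need: 5/(1-δ) ≥ 9 + 3·δ/(1-δ)
Solving: δ ≥ (T-R)/(T-P) = (9-5)/(9-3) = 0.6667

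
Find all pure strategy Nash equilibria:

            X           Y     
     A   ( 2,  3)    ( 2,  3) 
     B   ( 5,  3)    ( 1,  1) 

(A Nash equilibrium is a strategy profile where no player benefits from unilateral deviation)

Nash equilibrium: (A, Y), (B, X)

Work:
Best responses:
  P1 vs X: payoffs [2, 5] → best response B (payoff 5)
  P1 vs Y: payoffs [2, 1] → best response A (payoff 2)
  P2 vs A: payoffs [3, 3] → best response X/Y (payoff 3)
  P2 vs B: payoffs [3, 1] → best response X (payoff 3)
Mutual best responses: (A,Y), (B,X) → Nash equilibria.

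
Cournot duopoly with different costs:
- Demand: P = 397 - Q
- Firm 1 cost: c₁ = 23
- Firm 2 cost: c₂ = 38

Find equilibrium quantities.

q₁* = 129.67, q₂* = 114.67

Work:
Reaction: q₁ = (397 - 23 - q₂)/2
Reaction: q₂ = (397 - 38 - q₁)/2
Solve simultaneously:
q₁* = (397 - 2×23 + 38)/3 = 129.67
q₂* = (397 - 2×38 + 23)/3 = 114.67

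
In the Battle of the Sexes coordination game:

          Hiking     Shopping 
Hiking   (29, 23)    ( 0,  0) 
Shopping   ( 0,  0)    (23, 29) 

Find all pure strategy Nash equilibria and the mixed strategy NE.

Pure NE: (Hiking, Hiking) and (Shopping, Shopping); Mixed NE: p = 0.5577, q = 0.4423

Work:
Check pure NE:
(Hiking, Hiking): (29, 23) - no unilateral deviation beneficial
(Shopping, Shopping): (23, 29) - no unilateral deviation beneficial
Mixed NE: P1 plays Hiking with p = 0.5577, P2 plays Hiking with q = 0.4423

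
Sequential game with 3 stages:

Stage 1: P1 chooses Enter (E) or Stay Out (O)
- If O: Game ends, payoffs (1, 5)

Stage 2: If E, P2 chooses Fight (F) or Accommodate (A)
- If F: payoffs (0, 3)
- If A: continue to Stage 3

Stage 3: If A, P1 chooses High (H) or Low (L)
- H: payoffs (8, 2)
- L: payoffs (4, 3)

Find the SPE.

SPE: (O, F, H); Outcome (1, 5)

Work:
Stage 3: P1 chooses H (8 vs 4)
Stage 2: P2: F->3, A->2 (anticipating H). Choose F
Stage 1: P1: O->1, E->0 (anticipating F, H). Choose O
SPE path: O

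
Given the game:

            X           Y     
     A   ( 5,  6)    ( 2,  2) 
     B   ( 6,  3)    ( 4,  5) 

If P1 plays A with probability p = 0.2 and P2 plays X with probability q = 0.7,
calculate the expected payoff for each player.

E[P1] = 5.14, E[P2] = 3.84

Work:
E[P1] = p·q·π₁(A,X) + p·(1-q)·π₁(A,Y) + (1-p)·q·π₁(B,X) + (1-p)·(1-q)·π₁(B,Y)
= 0.2·0.7·5 + 0.2·0.3·2 + 0.8·0.7·6 + 0.8·0.3·4
= 5.14

E[P2] = 3.84 (similar calculation)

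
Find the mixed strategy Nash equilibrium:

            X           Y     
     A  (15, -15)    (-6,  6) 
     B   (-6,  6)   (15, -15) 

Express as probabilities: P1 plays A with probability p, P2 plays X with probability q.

p = 0.5, q = 0.5

Work:
Find probabilities that make opponent indifferent:
P2 chooses q to make P1 indifferent between A and B
P1 chooses p to make P2 indifferent between X and Y
Mixed NE: P1 plays (A: 0.5, B: 0.5), P2 plays (X: 0.5, Y: 0.5)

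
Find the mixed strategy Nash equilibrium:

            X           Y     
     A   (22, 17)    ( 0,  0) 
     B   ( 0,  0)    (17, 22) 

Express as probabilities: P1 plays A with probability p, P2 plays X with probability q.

p = 0.5641, q = 0.4359

Work:
Find probabilities that make opponent indifferent:
P2 chooses q to make P1 indifferent between A and B
P1 chooses p to make P2 indifferent between X and Y
Mixed NE: P1 plays (A: 0.5641, B: 0.4359), P2 plays (X: 0.4359, Y: 0.5641)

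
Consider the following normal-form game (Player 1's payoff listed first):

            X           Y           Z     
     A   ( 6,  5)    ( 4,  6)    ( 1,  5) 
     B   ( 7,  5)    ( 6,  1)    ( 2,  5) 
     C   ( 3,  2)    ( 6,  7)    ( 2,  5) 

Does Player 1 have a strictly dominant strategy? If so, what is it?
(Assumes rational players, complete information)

No strictly dominant strategy exists for Player 1

Work:
A strategy strictly dominates another if it gives a strictly higher payoff against every opponent action. Compare each pair of P1's strategies column-by-column:
  A vs B: [6 vs 7, 4 vs 6, 1 vs 2] → A does not strictly dominate B (column X: 6 ≤ 7)
  A vs C: [6 vs 3, 4 vs 6, 1 vs 2] → A does not strictly dominate C (column Y: 4 ≤ 6)
  B vs A: [7 vs 6, 6 vs 4, 2 vs 1] → B strictly dominates A
  B vs C: [7 vs 3, 6 vs 6, 2 vs 2] → B does not strictly dominate C (column Y: 6 ≤ 6)
  C vs A: [3 vs 6, 6 vs 4, 2 vs 1] → C does not strictly dominate A (column X: 3 ≤ 6)
  C vs B: [3 vs 7, 6 vs 6, 2 vs 2] → C does not strictly dominate B (column X: 3 ≤ 7)
No single strategy strictly dominates all others → no strictly dominant strategy.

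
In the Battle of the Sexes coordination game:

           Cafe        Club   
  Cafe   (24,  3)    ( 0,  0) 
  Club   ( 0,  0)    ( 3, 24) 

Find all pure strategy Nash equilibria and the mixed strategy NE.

Pure NE: (Cafe, Cafe) and (Club, Club); Mixed NE: p = 0.8889, q = 0.1111

Work:
Check pure NE:
(Cafe, Cafe): (24, 3) - no unilateral deviation beneficial
(Club, Club): (3, 24) - no unilateral deviation beneficial
Mixed NE: P1 plays Cafe with p = 0.8889, P2 plays Cafe with q = 0.1111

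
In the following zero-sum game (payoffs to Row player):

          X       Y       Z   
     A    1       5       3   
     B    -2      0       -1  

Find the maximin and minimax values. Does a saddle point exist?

Maximin = 1, Minimax = 1, Saddle: True

Work:
Row minimums: [1, -2] → maximin = 1
Column maximums: [1, 5, 3] → minimax = 1
Saddle point exists! Game value = 1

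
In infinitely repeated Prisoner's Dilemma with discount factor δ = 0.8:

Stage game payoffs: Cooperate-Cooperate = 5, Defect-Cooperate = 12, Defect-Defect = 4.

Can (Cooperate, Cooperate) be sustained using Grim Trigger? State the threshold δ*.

δ* = 0.875; since δ = 0.8 < 0.875, cooperation cannot be sustained

Work:
For Grim Trigger:
Cooperate forever: 5/(1-δ)
Defect then punished: 12 + 4·δ/(1-δ)
Need: 5/(1-δ) ≥ 12 + 4·δ/(1-δ)
Solving: δ ≥ (T-R)/(T-P) = (12-5)/(12-4) = 0.875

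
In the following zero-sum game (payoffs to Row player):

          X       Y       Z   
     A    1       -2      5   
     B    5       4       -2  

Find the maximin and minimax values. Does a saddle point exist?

Maximin = -2, Minimax = 4, Saddle: False

Work:
Row minimums: [-2, -2] → maximin = -2
Column maximums: [5, 4, 5] → minimax = 4
No saddle point (maximin ≠ minimax). Mixed strategy needed.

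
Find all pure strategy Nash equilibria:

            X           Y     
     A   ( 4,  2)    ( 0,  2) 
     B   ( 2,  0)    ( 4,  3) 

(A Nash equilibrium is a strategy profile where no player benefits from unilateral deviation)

Nash equilibrium: (A, X), (B, Y)

Work:
Best responses:
  P1 vs X: payoffs [4, 2] → best response A (payoff 4)
  P1 vs Y: payoffs [0, 4] → best response B (payoff 4)
  P2 vs A: payoffs [2, 2] → best response X/Y (payoff 2)
  P2 vs B: payoffs [0, 3] → best response Y (payoff 3)
Mutual best responses: (A,X), (B,Y) → Nash equilibria.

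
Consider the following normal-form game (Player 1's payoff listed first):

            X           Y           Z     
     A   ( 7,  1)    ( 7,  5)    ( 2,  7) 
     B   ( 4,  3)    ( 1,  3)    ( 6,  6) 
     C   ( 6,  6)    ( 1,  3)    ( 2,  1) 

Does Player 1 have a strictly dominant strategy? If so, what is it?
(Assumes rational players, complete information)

No strictly dominant strategy exists for Player 1

Work:
A strategy strictly dominates another if it gives a strictly higher payoff against every opponent action. Compare each pair of P1's strategies column-by-column:
  A vs B: [7 vs 4, 7 vs 1, 2 vs 6] → A does not strictly dominate B (column Z: 2 ≤ 6)
  A vs C: [7 vs 6, 7 vs 1, 2 vs 2] → A does not strictly dominate C (column Z: 2 ≤ 2)
  B vs A: [4 vs 7, 1 vs 7, 6 vs 2] → B does not strictly dominate A (column X: 4 ≤ 7)
  B vs C: [4 vs 6, 1 vs 1, 6 vs 2] → B does not strictly dominate C (column X: 4 ≤ 6)
  C vs A: [6 vs 7, 1 vs 7, 2 vs 2] → C does not strictly dominate A (column X: 6 ≤ 7)
  C vs B: [6 vs 4, 1 vs 1, 2 vs 6] → C does not strictly dominate B (column Y: 1 ≤ 1)
No single strategy strictly dominates all others → no strictly dominant strategy.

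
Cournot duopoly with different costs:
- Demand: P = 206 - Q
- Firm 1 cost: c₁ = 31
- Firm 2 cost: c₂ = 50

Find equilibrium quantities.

q₁* = 64.67, q₂* = 45.67

Work:
Reaction: q₁ = (206 - 31 - q₂)/2
Reaction: q₂ = (206 - 50 - q₁)/2
Solve simultaneously:
q₁* = (206 - 2×31 + 50)/3 = 64.67
q₂* = (206 - 2×50 + 31)/3 = 45.67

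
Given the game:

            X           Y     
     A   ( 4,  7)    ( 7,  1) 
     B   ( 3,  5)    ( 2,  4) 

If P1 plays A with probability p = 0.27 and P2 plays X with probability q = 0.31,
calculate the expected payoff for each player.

E[P1] = 3.3252, E[P2] = 3.9185

Work:
E[P1] = p·q·π₁(A,X) + p·(1-q)·π₁(A,Y) + (1-p)·q·π₁(B,X) + (1-p)·(1-q)·π₁(B,Y)
= 0.27·0.31·4 + 0.27·0.69·7 + 0.73·0.31·3 + 0.73·0.69·2
= 3.3252

E[P2] = 3.9185 (similar calculation)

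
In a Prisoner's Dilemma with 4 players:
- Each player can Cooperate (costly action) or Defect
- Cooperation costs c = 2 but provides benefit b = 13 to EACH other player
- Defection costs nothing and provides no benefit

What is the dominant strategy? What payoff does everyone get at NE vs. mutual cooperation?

Dominant: Defect; NE payoff = 0; Coop payoff = 37

Work:
Defect dominates (saves cost c = 2, benefit to others is external)
NE: All defect → everyone gets 0
If all cooperate: each receives (3)×13 - 2 = 37
Social dilemma: 37 > 0 but NE gives 0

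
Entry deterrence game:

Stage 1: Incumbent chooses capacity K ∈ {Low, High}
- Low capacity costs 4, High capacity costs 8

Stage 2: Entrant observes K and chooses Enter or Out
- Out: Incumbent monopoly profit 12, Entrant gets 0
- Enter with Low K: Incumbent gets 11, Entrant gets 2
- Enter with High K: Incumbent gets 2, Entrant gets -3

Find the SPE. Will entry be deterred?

SPE: (Low, Enter|Low, Out|High); Entry not deterred. Incumbent net profit = 7, Entrant gets 2

Work:
After Low K: Entrant enters (2 > 0)
After High K: Entrant stays out (-3 < 0)
Incumbent: Low → 11−4=7, High → 12−8=4
Incumbent chooses Low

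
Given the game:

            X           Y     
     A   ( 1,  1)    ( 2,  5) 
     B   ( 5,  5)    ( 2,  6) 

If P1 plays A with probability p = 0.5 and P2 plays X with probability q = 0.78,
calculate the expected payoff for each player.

E[P1] = 2.78, E[P2] = 3.55

Work:
E[P1] = p·q·π₁(A,X) + p·(1-q)·π₁(A,Y) + (1-p)·q·π₁(B,X) + (1-p)·(1-q)·π₁(B,Y)
= 0.5·0.78·1 + 0.5·0.22·2 + 0.5·0.78·5 + 0.5·0.22·2
= 2.78

E[P2] = 3.55 (similar calculation)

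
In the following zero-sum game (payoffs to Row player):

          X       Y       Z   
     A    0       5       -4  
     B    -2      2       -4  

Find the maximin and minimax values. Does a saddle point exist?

Maximin = -4, Minimax = -4, Saddle: True

Work:
Row minimums: [-4, -4] → maximin = -4
Column maximums: [0, 5, -4] → minimax = -4
Saddle point exists! Game value = -4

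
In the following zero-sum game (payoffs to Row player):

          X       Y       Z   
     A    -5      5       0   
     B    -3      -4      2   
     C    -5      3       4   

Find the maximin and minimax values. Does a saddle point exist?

Maximin = -4, Minimax = -3, Saddle: False

Work:
Row minimums: [-5, -4, -5] → maximin = -4
Column maximums: [-3, 5, 4] → minimax = -3
No saddle point (maximin ≠ minimax). Mixed strategy needed.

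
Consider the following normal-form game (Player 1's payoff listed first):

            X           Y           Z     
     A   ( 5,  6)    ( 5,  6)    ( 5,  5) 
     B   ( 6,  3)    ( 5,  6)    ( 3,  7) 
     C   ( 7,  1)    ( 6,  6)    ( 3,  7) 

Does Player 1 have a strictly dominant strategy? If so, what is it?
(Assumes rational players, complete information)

No strictly dominant strategy exists for Player 1

Work:
A strategy strictly dominates another if it gives a strictly higher payoff against every opponent action. Compare each pair of P1's strategies column-by-column:
  A vs B: [5 vs 6, 5 vs 5, 5 vs 3] → A does not strictly dominate B (column X: 5 ≤ 6)
  A vs C: [5 vs 7, 5 vs 6, 5 vs 3] → A does not strictly dominate C (column X: 5 ≤ 7)
  B vs A: [6 vs 5, 5 vs 5, 3 vs 5] → B does not strictly dominate A (column Y: 5 ≤ 5)
  B vs C: [6 vs 7, 5 vs 6, 3 vs 3] → B does not strictly dominate C (column X: 6 ≤ 7)
  C vs A: [7 vs 5, 6 vs 5, 3 vs 5] → C does not strictly dominate A (column Z: 3 ≤ 5)
  C vs B: [7 vs 6, 6 vs 5, 3 vs 3] → C does not strictly dominate B (column Z: 3 ≤ 3)
No single strategy strictly dominates all others → no strictly dominant strategy.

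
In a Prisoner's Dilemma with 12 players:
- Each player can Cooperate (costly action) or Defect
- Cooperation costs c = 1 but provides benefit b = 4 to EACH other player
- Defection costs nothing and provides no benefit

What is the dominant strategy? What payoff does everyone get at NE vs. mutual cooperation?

Dominant: Defect; NE payoff = 0; Coop payoff = 43

Work:
Defect dominates (saves cost c = 1, benefit to others is external)
NE: All defect → everyone gets 0
If all cooperate: each receives (11)×4 - 1 = 43
Social dilemma: 43 > 0 but NE gives 0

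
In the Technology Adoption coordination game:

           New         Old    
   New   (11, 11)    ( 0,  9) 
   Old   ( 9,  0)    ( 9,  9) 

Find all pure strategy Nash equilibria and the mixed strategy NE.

Pure NE: (New, New) and (Old, Old); Mixed NE: p = 0.8182, q = 0.8182

Work:
Check pure NE:
(New, New): (11, 11) - no unilateral deviation beneficial
(Old, Old): (9, 9) - no unilateral deviation beneficial
Mixed NE: P1 plays New with p = 0.8182, P2 plays New with q = 0.8182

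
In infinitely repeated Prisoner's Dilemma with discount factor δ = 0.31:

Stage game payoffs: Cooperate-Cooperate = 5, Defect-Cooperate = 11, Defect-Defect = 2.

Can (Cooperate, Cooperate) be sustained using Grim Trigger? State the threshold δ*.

δ* = 0.6667; since δ = 0.31 < 0.6667, cooperation cannot be sustained

Work:
For Grim Trigger:
Cooperate forever: 5/(1-δ)
Defect then punished: 11 + 2·δ/(1-δ)
Need: 5/(1-δ) ≥ 11 + 2·δ/(1-δ)
Solving: δ ≥ (T-R)/(T-P) = (11-5)/(11-2) = 0.6667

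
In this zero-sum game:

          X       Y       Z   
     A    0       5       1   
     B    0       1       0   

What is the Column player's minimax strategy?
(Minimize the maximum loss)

Column should play X, value = 0

Work:
Column player minimizes Row's maximum payoff:
Column X: max payoff to Row = 0
Column Y: max payoff to Row = 5
Column Z: max payoff to Row = 1
Minimum is 0, achieved by column X.
Minimax strategy: X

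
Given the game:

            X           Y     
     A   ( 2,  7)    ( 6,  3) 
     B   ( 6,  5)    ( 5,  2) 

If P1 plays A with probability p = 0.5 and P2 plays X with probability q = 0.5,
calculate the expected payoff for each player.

E[P1] = 4.75, E[P2] = 4.25

Work:
E[P1] = p·q·π₁(A,X) + p·(1-q)·π₁(A,Y) + (1-p)·q·π₁(B,X) + (1-p)·(1-q)·π₁(B,Y)
= 0.5·0.5·2 + 0.5·0.5·6 + 0.5·0.5·6 + 0.5·0.5·5
= 4.75

E[P2] = 4.25 (similar calculation)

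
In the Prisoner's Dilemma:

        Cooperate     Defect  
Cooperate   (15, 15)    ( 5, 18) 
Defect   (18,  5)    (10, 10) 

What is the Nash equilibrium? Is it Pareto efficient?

(Defect, Defect) is NE; not Pareto efficient

Work:
Defect dominates Cooperate for both players:
If P2 cooperates: Defect (18) > Cooperate (15)
If P2 defects: Defect (10) > Cooperate (5)
NE: (Defect, Defect) with payoff (10, 10)
But (Cooperate, Cooperate) = (15, 15) Pareto dominates (10, 10)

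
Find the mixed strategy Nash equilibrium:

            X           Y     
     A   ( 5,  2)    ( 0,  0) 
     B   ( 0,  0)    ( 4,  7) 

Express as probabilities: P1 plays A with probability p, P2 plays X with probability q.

p = 0.7778, q = 0.4444

Work:
Find probabilities that make opponent indifferent:
P2 chooses q to make P1 indifferent between A and B
P1 chooses p to make P2 indifferent between X and Y
Mixed NE: P1 plays (A: 0.7778, B: 0.2222), P2 plays (X: 0.4444, Y: 0.5556)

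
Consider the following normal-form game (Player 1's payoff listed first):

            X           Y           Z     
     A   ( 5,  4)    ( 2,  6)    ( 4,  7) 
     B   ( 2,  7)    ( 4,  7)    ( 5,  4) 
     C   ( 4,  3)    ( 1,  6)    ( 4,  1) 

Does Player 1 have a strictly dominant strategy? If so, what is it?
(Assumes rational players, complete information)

No strictly dominant strategy exists for Player 1

Work:
A strategy strictly dominates another if it gives a strictly higher payoff against every opponent action. Compare each pair of P1's strategies column-by-column:
  A vs B: [5 vs 2, 2 vs 4, 4 vs 5] → A does not strictly dominate B (column Y: 2 ≤ 4)
  A vs C: [5 vs 4, 2 vs 1, 4 vs 4] → A does not strictly dominate C (column Z: 4 ≤ 4)
  B vs A: [2 vs 5, 4 vs 2, 5 vs 4] → B does not strictly dominate A (column X: 2 ≤ 5)
  B vs C: [2 vs 4, 4 vs 1, 5 vs 4] → B does not strictly dominate C (column X: 2 ≤ 4)
  C vs A: [4 vs 5, 1 vs 2, 4 vs 4] → C does not strictly dominate A (column X: 4 ≤ 5)
  C vs B: [4 vs 2, 1 vs 4, 4 vs 5] → C does not strictly dominate B (column Y: 1 ≤ 4)
No single strategy strictly dominates all others → no strictly dominant strategy.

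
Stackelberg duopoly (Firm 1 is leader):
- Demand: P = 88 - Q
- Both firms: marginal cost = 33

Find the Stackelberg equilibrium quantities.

q₁* (leader) = 27.5, q₂* (follower) = 13.75

Work:
Follower's reaction: q₂ = (a - c - q₁)/2
Leader substitutes: π₁ = q₁·(a - q₁ - (a-c-q₁)/2 - c)
FOC: q₁* = (88 - 33)/2 = 27.50
Then: q₂* = (88 - 33 - 27.5)/2 = 13.75
Leader has first-mover advantage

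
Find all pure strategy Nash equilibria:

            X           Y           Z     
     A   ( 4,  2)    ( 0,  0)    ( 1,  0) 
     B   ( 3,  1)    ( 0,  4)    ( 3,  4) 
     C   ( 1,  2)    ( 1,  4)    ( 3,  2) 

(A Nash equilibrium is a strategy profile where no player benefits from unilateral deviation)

Nash equilibrium: (A, X), (B, Z), (C, Y)

Work:
Best responses:
  P1 vs X: payoffs [4, 3, 1] → best response A (payoff 4)
  P1 vs Y: payoffs [0, 0, 1] → best response C (payoff 1)
  P1 vs Z: payoffs [1, 3, 3] → best response B/C (payoff 3)
  P2 vs A: payoffs [2, 0, 0] → best response X (payoff 2)
  P2 vs B: payoffs [1, 4, 4] → best response Y/Z (payoff 4)
  P2 vs C: payoffs [2, 4, 2] → best response Y (payoff 4)
Mutual best responses: (A,X), (B,Z), (C,Y) → Nash equilibria.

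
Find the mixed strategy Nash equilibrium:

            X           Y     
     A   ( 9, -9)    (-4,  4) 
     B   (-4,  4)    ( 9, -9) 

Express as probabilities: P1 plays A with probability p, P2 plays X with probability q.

p = 0.5, q = 0.5

Work:
Find probabilities that make opponent indifferent:
P2 chooses q to make P1 indifferent between A and B
P1 chooses p to make P2 indifferent between X and Y
Mixed NE: P1 plays (A: 0.5, B: 0.5), P2 plays (X: 0.5, Y: 0.5)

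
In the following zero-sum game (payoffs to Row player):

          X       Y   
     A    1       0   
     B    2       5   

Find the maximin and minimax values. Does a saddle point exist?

Maximin = 2, Minimax = 2, Saddle: True

Work:
Row minimums: [0, 2] → maximin = 2
Column maximums: [2, 5] → minimax = 2
Saddle point exists! Game value = 2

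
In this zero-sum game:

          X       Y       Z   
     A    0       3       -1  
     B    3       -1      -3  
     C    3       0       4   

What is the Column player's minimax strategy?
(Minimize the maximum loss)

Column should play X or Y (all achieve the minimum), value = 3

Work:
Column player minimizes Row's maximum payoff:
Column X: max payoff to Row = 3
Column Y: max payoff to Row = 3
Column Z: max payoff to Row = 4
Minimum is 3, achieved by columns X, Y (tied).
Each of X or Y is a minimax strategy.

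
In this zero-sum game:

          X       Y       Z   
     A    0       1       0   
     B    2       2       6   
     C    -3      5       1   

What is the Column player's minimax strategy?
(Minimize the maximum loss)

Column should play X, value = 2

Work:
Column player minimizes Row's maximum payoff:
Column X: max payoff to Row = 2
Column Y: max payoff to Row = 5
Column Z: max payoff to Row = 6
Minimum is 2, achieved by column X.
Minimax strategy: X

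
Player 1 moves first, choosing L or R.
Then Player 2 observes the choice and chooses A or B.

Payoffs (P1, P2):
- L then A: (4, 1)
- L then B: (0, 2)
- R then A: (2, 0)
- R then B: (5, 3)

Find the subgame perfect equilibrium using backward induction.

P1 plays R, P2 plays B after L and B after R; Payoff (5, 3)

Work:
Backward induction:
After L: P2 chooses B → P1 gets 0
After R: P2 chooses B → P1 gets 5
P1 chooses R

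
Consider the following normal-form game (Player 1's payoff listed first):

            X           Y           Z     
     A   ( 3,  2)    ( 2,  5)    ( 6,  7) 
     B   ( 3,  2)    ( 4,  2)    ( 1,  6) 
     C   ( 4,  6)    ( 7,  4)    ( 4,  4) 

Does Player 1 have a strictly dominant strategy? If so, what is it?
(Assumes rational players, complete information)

No strictly dominant strategy exists for Player 1

Work:
A strategy strictly dominates another if it gives a strictly higher payoff against every opponent action. Compare each pair of P1's strategies column-by-column:
  A vs B: [3 vs 3, 2 vs 4, 6 vs 1] → A does not strictly dominate B (column X: 3 ≤ 3)
  A vs C: [3 vs 4, 2 vs 7, 6 vs 4] → A does not strictly dominate C (column X: 3 ≤ 4)
  B vs A: [3 vs 3, 4 vs 2, 1 vs 6] → B does not strictly dominate A (column X: 3 ≤ 3)
  B vs C: [3 vs 4, 4 vs 7, 1 vs 4] → B does not strictly dominate C (column X: 3 ≤ 4)
  C vs A: [4 vs 3, 7 vs 2, 4 vs 6] → C does not strictly dominate A (column Z: 4 ≤ 6)
  C vs B: [4 vs 3, 7 vs 4, 4 vs 1] → C strictly dominates B
No single strategy strictly dominates all others → no strictly dominant strategy.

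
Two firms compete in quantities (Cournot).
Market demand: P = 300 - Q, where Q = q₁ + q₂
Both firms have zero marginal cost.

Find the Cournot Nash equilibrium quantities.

q₁* = q₂* = 100.0; P* = 100.0

Work:
Profit: π_i = P·q_i = (a - q_i - q_j)·q_i
FOC: ∂π_i/∂q_i = a - 2q_i - q_j = 0
Reaction function: q_i = (300 - q_j)/2
Symmetry: q* = 300/3 = 100.0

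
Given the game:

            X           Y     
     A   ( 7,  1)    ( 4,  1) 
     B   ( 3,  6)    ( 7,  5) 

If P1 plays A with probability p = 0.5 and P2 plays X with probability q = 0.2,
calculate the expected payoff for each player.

E[P1] = 5.4, E[P2] = 3.1

Work:
E[P1] = p·q·π₁(A,X) + p·(1-q)·π₁(A,Y) + (1-p)·q·π₁(B,X) + (1-p)·(1-q)·π₁(B,Y)
= 0.5·0.2·7 + 0.5·0.8·4 + 0.5·0.2·3 + 0.5·0.8·7
= 5.4

E[P2] = 3.1 (similar calculation)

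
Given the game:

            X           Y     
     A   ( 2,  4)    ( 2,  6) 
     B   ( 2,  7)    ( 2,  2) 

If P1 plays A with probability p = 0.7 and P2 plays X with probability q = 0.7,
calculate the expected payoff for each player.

E[P1] = 2.0, E[P2] = 4.87

Work:
E[P1] = p·q·π₁(A,X) + p·(1-q)·π₁(A,Y) + (1-p)·q·π₁(B,X) + (1-p)·(1-q)·π₁(B,Y)
= 0.7·0.7·2 + 0.7·0.3·2 + 0.3·0.7·2 + 0.3·0.3·2
= 2.0

E[P2] = 4.87 (similar calculation)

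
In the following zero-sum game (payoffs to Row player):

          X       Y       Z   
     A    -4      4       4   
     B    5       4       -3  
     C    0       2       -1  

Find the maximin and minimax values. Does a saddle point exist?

Maximin = -1, Minimax = 4, Saddle: False

Work:
Row minimums: [-4, -3, -1] → maximin = -1
Column maximums: [5, 4, 4] → minimax = 4
No saddle point (maximin ≠ minimax). Mixed strategy needed.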